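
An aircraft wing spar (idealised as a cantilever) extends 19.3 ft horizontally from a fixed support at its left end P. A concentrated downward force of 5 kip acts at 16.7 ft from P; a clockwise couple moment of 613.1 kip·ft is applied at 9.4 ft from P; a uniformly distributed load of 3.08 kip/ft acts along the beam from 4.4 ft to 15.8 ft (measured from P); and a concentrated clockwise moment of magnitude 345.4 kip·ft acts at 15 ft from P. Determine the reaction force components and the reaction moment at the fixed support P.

P_x = 0, P_y = 40.11 kip, M_P = 1397 kip·ft

Resultant of the distributed load: 3.08 × 11.4 = 35.112 kip at 10.1 ft from P.
ΣF_x = 0: P_x = 0.
ΣF_y = 0: P_y − 5 − 3.08·11.4 = 0 → P_y = 40.11 kip.
ΣM about P: M_P − 5·16.7 − 613.1 − (3.08·11.4)·10.1 − 345.4 = 0 → M_P = 1397 kip·ft.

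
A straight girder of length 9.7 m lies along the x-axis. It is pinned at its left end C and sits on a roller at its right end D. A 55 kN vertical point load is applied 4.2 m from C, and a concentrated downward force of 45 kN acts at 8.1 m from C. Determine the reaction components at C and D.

Moments about C: D_y·9.7 − 55·4.2 − 45·8.1 = 0 → D_y = 595.5/9.7 = 61.3918 ≈ 61.39 kN.
ΣF_y = 0: C_y + 61.3918 − 55 − 45 = 0 → C_y = 38.61 kN.
ΣF_x = 0: no horizontal applied forces, so C_x = 0.

C_x = 0, C_y = 38.61 kN, D_y = 61.39 kN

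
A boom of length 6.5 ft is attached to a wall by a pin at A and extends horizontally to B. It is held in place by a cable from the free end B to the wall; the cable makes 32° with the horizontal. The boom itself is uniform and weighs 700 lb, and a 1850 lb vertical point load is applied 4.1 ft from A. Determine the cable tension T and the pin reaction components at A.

T = 2863 lb, A_x = 2428 lb, A_y = 1033 lb

ΣM about A: T·sin32°·6.5 − 700·3.25 − 1850·4.1 = 0 → T = 9860/(6.5·0.529919) = 2862.56 ≈ 2863 lb.
ΣF_x = 0: A_x − T·cos32° = 0 → A_x = 2862.56 × 0.848048 = 2428 lb.
ΣF_y = 0: A_y + T·sin32° − 700 − 1850 = 0 → A_y = 2550 − 2862.56 × 0.529919 = 1033 lb.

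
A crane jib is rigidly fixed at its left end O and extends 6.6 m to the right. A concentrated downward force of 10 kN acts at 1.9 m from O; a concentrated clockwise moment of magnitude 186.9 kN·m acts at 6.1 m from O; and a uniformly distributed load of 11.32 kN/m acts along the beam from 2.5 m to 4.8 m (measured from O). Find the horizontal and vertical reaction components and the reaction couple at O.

O_x = 0, O_y = 36.04 kN, M_O = 300.9 kN·m

Resultant of the distributed load: 11.32 × 2.3 = 26.036 kN at 3.65 m from O.
ΣF_x = 0: O_x = 0.
ΣF_y = 0: O_y − 10 − 11.32·2.3 = 0 → O_y = 36.04 kN.
ΣM about O: M_O − 10·1.9 − 186.9 − (11.32·2.3)·3.65 = 0 → M_O = 300.9 kN·m.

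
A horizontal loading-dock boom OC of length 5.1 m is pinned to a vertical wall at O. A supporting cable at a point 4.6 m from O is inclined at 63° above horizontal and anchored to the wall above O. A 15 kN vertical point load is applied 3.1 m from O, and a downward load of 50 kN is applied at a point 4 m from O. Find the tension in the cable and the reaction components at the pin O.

ΣM about O: T·sin63°·4.6 − 15·3.1 − 50·4 = 0 → T = 246.5/(4.6·0.891007) = 60.142 ≈ 60.14 kN.
ΣF_x = 0: O_x − T·cos63° = 0 → O_x = 60.142 × 0.45399 = 27.30 kN.
ΣF_y = 0: O_y + T·sin63° − 15 − 50 = 0 → O_y = 65 − 60.142 × 0.891007 = 11.41 kN.

T = 60.14 kN, O_x = 27.30 kN, O_y = 11.41 kN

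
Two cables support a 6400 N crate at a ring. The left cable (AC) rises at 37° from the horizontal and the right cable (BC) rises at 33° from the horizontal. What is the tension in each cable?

ΣF_x = 0: −T_AC·cos37° + T_BC·cos33° = 0 → T_BC = 0.952264·T_AC.
ΣF_y = 0: T_AC·sin37° + T_BC·sin33° = 6400.
Substitute: T_AC·(0.601815 + 0.952264·0.544639) = 6400 → T_AC = 5711.96 ≈ 5712 N.
Then T_BC = 0.952264 × 5711.96 = 5439 N.

T_AC = 5712 N, T_BC = 5439 N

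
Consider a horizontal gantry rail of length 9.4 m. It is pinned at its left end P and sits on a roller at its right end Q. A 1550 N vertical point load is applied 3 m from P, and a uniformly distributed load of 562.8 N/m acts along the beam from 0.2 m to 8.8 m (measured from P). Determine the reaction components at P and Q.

Resultant of the distributed load: 562.8 × 8.6 = 4840.08 N at 4.5 m from P.
Taking moments about P: Q_y·9.4 − 1550·3 − (562.8·8.6)·4.5 = 0 → Q_y = 26430.36/9.4 = 2811.74 ≈ 2812 N.
ΣF_y = 0: P_y + 2811.74 − 1550 − 562.8·8.6 = 0 → P_y = 3578 N.
ΣF_x = 0: no horizontal applied forces, so P_x = 0.

P_x = 0, P_y = 3578 N, Q_y = 2812 N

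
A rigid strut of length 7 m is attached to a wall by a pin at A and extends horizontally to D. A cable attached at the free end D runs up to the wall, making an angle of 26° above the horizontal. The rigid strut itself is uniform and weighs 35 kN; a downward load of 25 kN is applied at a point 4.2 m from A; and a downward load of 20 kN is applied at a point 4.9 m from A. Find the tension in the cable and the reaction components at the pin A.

T = 106.1 kN, A_x = 95.34 kN, A_y = 33.50 kN

ΣM about A: T·sin26°·7 − 35·3.5 − 25·4.2 − 20·4.9 = 0 → T = 325.5/(7·0.438371) = 106.075 ≈ 106.1 kN.
ΣF_x = 0: A_x − T·cos26° = 0 → A_x = 106.075 × 0.898794 = 95.34 kN.
ΣF_y = 0: A_y + T·sin26° − 35 − 25 − 20 = 0 → A_y = 80 − 106.075 × 0.438371 = 33.50 kN.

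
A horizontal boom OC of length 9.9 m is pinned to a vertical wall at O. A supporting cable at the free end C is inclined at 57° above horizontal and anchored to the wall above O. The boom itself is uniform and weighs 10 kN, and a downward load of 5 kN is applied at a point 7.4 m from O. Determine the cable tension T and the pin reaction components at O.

T = 10.42 kN, O_x = 5.674 kN, O_y = 6.263 kN

ΣM about O: T·sin57°·9.9 − 10·4.95 − 5·7.4 = 0 → T = 86.5/(9.9·0.838671) = 10.4181 ≈ 10.42 kN.
ΣF_x = 0: O_x − T·cos57° = 0 → O_x = 10.4181 × 0.544639 = 5.674 kN.
ΣF_y = 0: O_y + T·sin57° − 10 − 5 = 0 → O_y = 15 − 10.4181 × 0.838671 = 6.263 kN.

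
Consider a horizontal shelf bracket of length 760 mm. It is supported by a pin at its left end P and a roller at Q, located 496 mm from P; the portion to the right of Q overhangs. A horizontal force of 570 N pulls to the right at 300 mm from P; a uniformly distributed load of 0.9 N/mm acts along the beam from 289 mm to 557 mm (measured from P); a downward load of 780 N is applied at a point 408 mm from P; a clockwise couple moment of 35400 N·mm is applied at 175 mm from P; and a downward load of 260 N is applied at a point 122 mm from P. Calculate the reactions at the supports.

Resultant of the distributed load: 0.9 × 268 = 241.2 N at 423 mm from P.
ΣM about P: Q_y·496 − (0.9·268)·423 − 780·408 − 35400 − 260·122 = 0 → Q_y = 487387.6/496 = 982.636 ≈ 982.6 N.
ΣF_y = 0: P_y + 982.636 − 0.9·268 − 780 − 260 = 0 → P_y = 298.6 N.
ΣF_x = 0: P_x + 570 = 0 → P_x = -570.0 N.

P_x = -570.0 N, P_y = 298.6 N, Q_y = 982.6 N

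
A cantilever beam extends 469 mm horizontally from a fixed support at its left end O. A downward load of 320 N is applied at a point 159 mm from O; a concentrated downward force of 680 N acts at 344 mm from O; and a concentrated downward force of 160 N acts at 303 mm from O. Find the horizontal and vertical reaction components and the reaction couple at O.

O_x = 0, O_y = 1160 N, M_O = 333300 N·mm

ΣF_x = 0: O_x = 0.
ΣF_y = 0: O_y − 320 − 680 − 160 = 0 → O_y = 1160 N.
ΣM about O: M_O − 320·159 − 680·344 − 160·303 = 0 → M_O = 333300 N·mm.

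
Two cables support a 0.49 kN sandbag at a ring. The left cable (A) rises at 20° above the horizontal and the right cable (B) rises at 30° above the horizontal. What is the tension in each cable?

ΣF_x = 0: −T_A·cos20° + T_B·cos30° = 0 → T_B = 1.08506·T_A.
ΣF_y = 0: T_A·sin20° + T_B·sin30° = 0.49.
Substitute: T_A·(0.34202 + 1.08506·0.5) = 0.49 → T_A = 0.553954 ≈ 0.5540 kN.
Then T_B = 1.08506 × 0.553954 = 0.6011 kN.

T_A = 0.5540 kN, T_B = 0.6011 kN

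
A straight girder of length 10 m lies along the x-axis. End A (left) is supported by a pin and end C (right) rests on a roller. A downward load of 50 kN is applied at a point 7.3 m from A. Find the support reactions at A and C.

A_x = 0, A_y = 13.50 kN, C_y = 36.50 kN

Moments about A: C_y·10 − 50·7.3 = 0 → C_y = 365/10 = 36.50 kN.
ΣF_y = 0: A_y + 36.5 − 50 = 0 → A_y = 13.50 kN.
ΣF_x = 0: no horizontal applied forces, so A_x = 0.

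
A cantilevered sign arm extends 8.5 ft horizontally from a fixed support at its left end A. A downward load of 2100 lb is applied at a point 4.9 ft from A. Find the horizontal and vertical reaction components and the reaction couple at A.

ΣF_x = 0: A_x = 0.
ΣF_y = 0: A_y − 2100 = 0 → A_y = 2100 lb.
ΣM about A: M_A − 2100·4.9 = 0 → M_A = 10290 lb·ft.

A_x = 0, A_y = 2100 lb, M_A = 10290 lb·ft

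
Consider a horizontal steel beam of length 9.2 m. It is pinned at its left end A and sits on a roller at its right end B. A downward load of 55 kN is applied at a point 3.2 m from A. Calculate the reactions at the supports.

Taking moments about A: B_y·9.2 − 55·3.2 = 0 → B_y = 176/9.2 = 19.1304 ≈ 19.13 kN.
ΣF_y = 0: A_y + 19.1304 − 55 = 0 → A_y = 35.87 kN.
ΣF_x = 0: no horizontal applied forces, so A_x = 0.

A_x = 0, A_y = 35.87 kN, B_y = 19.13 kN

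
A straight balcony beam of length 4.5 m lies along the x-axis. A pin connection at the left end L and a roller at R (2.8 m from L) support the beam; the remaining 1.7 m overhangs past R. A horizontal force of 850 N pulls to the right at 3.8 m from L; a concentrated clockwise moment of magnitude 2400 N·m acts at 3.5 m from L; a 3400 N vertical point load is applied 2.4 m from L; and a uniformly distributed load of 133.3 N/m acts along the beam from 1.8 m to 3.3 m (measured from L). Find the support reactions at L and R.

L_x = -850.0 N, L_y = -353.6 N, R_y = 3954 N

Resultant of the distributed load: 133.3 × 1.5 = 199.95 N at 2.55 m from L.
ΣM about L: R_y·2.8 − 2400 − 3400·2.4 − (133.3·1.5)·2.55 = 0 → R_y = 11069.8725/2.8 = 3953.53 ≈ 3954 N.
ΣF_y = 0: L_y + 3953.53 − 3400 − 133.3·1.5 = 0 → L_y = -353.6 N.
ΣF_x = 0: L_x + 850 = 0 → L_x = -850.0 N.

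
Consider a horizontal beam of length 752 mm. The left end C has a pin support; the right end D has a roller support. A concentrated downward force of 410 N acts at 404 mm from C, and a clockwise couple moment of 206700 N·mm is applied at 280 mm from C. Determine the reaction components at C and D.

C_x = 0, C_y = -85.13 N, D_y = 495.1 N

Taking moments about C: D_y·752 − 410·404 − 206700 = 0 → D_y = 372340/752 = 495.133 ≈ 495.1 N.
ΣF_y = 0: C_y + 495.133 − 410 = 0 → C_y = -85.13 N.
ΣF_x = 0: no horizontal applied forces, so C_x = 0.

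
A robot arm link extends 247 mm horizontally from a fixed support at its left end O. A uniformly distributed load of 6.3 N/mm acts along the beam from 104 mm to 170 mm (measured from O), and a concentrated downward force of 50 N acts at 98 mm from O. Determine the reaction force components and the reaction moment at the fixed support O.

O_x = 0, O_y = 465.8 N, M_O = 61860 N·mm

Resultant of the distributed load: 6.3 × 66 = 415.8 N at 137 mm from O.
ΣF_x = 0: O_x = 0.
ΣF_y = 0: O_y − 6.3·66 − 50 = 0 → O_y = 465.8 N.
ΣM about O: M_O − (6.3·66)·137 − 50·98 = 0 → M_O = 61860 N·mm.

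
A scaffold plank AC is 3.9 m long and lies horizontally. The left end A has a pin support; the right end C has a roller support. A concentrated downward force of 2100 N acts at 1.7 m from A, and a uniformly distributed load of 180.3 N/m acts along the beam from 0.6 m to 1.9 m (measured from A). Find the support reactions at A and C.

A_x = 0, A_y = 1344 N, C_y = 990.5 N

Resultant of the distributed load: 180.3 × 1.3 = 234.39 N at 1.25 m from A.
ΣM about A: C_y·3.9 − 2100·1.7 − (180.3·1.3)·1.25 = 0 → C_y = 3862.9875/3.9 = 990.51 ≈ 990.5 N.
ΣF_y = 0: A_y + 990.51 − 2100 − 180.3·1.3 = 0 → A_y = 1344 N.
ΣF_x = 0: no horizontal applied forces, so A_x = 0.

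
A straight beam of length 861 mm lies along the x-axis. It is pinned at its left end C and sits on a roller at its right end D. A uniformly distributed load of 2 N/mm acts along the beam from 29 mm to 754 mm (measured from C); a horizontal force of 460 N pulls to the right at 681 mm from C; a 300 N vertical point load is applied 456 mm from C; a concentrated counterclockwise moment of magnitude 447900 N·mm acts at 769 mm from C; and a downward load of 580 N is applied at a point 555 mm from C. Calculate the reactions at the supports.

C_x = -460.0 N, C_y = 1658 N, D_y = 671.9 N

Resultant of the distributed load: 2 × 725 = 1450 N at 391.5 mm from C.
Moments about C: D_y·861 − (2·725)·391.5 − 300·456 + 447900 − 580·555 = 0 → D_y = 578475/861 = 671.864 ≈ 671.9 N.
ΣF_y = 0: C_y + 671.864 − 2·725 − 300 − 580 = 0 → C_y = 1658 N.
ΣF_x = 0: C_x + 460 = 0 → C_x = -460.0 N.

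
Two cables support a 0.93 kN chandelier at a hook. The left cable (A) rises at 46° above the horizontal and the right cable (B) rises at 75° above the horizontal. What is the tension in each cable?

T_A = 0.2808 kN, T_B = 0.7537 kN

ΣF_x = 0: −T_A·cos46° + T_B·cos75° = 0 → T_B = 2.68395·T_A.
ΣF_y = 0: T_A·sin46° + T_B·sin75° = 0.93.
Substitute: T_A·(0.71934 + 2.68395·0.965926) = 0.93 → T_A = 0.280811 ≈ 0.2808 kN.
Then T_B = 2.68395 × 0.280811 = 0.7537 kN.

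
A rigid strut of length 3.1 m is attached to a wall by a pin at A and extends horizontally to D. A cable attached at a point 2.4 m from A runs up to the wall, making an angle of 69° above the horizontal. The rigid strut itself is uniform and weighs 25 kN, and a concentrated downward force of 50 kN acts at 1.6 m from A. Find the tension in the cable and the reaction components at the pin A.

T = 53.00 kN, A_x = 18.99 kN, A_y = 25.52 kN

ΣM about A: T·sin69°·2.4 − 25·1.55 − 50·1.6 = 0 → T = 118.75/(2.4·0.93358) = 52.9994 ≈ 53.00 kN.
ΣF_x = 0: A_x − T·cos69° = 0 → A_x = 52.9994 × 0.358368 = 18.99 kN.
ΣF_y = 0: A_y + T·sin69° − 25 − 50 = 0 → A_y = 75 − 52.9994 × 0.93358 = 25.52 kN.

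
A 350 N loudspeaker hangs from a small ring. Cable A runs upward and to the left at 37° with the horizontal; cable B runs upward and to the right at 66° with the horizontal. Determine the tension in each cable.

T_A = 146.1 N, T_B = 286.9 N

ΣF_x = 0: −T_A·cos37° + T_B·cos66° = 0 → T_B = 1.96352·T_A.
ΣF_y = 0: T_A·sin37° + T_B·sin66° = 350.
Substitute: T_A·(0.601815 + 1.96352·0.913545) = 350 → T_A = 146.102 ≈ 146.1 N.
Then T_B = 1.96352 × 146.102 = 286.9 N.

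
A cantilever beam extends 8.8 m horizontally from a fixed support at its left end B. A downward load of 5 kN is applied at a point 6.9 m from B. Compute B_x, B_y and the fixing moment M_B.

B_x = 0, B_y = 5.000 kN, M_B = 34.50 kN·m

ΣF_x = 0: B_x = 0.
ΣF_y = 0: B_y − 5 = 0 → B_y = 5.000 kN.
ΣM about B: M_B − 5·6.9 = 0 → M_B = 34.50 kN·m.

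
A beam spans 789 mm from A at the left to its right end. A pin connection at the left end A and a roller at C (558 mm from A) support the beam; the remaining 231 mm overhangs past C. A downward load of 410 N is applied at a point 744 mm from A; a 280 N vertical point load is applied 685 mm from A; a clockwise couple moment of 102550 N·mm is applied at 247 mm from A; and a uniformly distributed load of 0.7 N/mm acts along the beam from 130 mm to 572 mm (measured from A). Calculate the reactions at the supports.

Resultant of the distributed load: 0.7 × 442 = 309.4 N at 351 mm from A.
Moments about A: C_y·558 − 410·744 − 280·685 − 102550 − (0.7·442)·351 = 0 → C_y = 707989.4/558 = 1268.8 ≈ 1269 N.
ΣF_y = 0: A_y + 1268.8 − 410 − 280 − 0.7·442 = 0 → A_y = -269.4 N.
ΣF_x = 0: no horizontal applied forces, so A_x = 0.

A_x = 0, A_y = -269.4 N, C_y = 1269 N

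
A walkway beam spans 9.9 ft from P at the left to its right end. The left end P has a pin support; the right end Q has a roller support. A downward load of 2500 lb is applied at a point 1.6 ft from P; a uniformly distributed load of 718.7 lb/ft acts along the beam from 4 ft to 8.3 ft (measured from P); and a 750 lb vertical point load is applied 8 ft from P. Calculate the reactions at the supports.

P_x = 0, P_y = 3411 lb, Q_y = 2930 lb

Resultant of the distributed load: 718.7 × 4.3 = 3090.41 lb at 6.15 ft from P.
Taking moments about P: Q_y·9.9 − 2500·1.6 − (718.7·4.3)·6.15 − 750·8 = 0 → Q_y = 29006.0215/9.9 = 2929.9 ≈ 2930 lb.
ΣF_y = 0: P_y + 2929.9 − 2500 − 718.7·4.3 − 750 = 0 → P_y = 3411 lb.
ΣF_x = 0: no horizontal applied forces, so P_x = 0.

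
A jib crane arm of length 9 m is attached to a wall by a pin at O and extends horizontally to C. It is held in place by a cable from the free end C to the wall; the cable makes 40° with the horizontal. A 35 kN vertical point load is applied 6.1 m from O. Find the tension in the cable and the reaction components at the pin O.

T = 36.91 kN, O_x = 28.27 kN, O_y = 11.28 kN

ΣM about O: T·sin40°·9 − 35·6.1 = 0 → T = 213.5/(9·0.642788) = 36.9052 ≈ 36.91 kN.
ΣF_x = 0: O_x − T·cos40° = 0 → O_x = 36.9052 × 0.766044 = 28.27 kN.
ΣF_y = 0: O_y + T·sin40° − 35 = 0 → O_y = 35 − 36.9052 × 0.642788 = 11.28 kN.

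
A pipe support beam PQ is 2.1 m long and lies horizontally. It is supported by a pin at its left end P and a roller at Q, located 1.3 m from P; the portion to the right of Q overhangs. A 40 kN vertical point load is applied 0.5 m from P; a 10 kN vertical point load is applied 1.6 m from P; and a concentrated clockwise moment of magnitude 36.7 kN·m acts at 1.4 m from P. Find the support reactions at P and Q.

ΣM about P: Q_y·1.3 − 40·0.5 − 10·1.6 − 36.7 = 0 → Q_y = 72.7/1.3 = 55.9231 ≈ 55.92 kN.
ΣF_y = 0: P_y + 55.9231 − 40 − 10 = 0 → P_y = -5.923 kN.
ΣF_x = 0: no horizontal applied forces, so P_x = 0.

P_x = 0, P_y = -5.923 kN, Q_y = 55.92 kN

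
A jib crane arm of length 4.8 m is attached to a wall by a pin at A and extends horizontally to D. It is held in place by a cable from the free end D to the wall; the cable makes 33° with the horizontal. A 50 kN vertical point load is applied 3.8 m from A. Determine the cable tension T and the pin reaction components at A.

ΣM about A: T·sin33°·4.8 − 50·3.8 = 0 → T = 190/(4.8·0.544639) = 72.6781 ≈ 72.68 kN.
ΣF_x = 0: A_x − T·cos33° = 0 → A_x = 72.6781 × 0.838671 = 60.95 kN.
ΣF_y = 0: A_y + T·sin33° − 50 = 0 → A_y = 50 − 72.6781 × 0.544639 = 10.42 kN.

T = 72.68 kN, A_x = 60.95 kN, A_y = 10.42 kN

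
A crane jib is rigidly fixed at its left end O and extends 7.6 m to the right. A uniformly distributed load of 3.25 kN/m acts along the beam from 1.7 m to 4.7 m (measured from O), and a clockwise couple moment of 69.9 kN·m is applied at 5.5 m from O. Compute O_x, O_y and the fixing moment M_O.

O_x = 0, O_y = 9.750 kN, M_O = 101.1 kN·m

Resultant of the distributed load: 3.25 × 3 = 9.75 kN at 3.2 m from O.
ΣF_x = 0: O_x = 0.
ΣF_y = 0: O_y − 3.25·3 = 0 → O_y = 9.750 kN.
ΣM about O: M_O − (3.25·3)·3.2 − 69.9 = 0 → M_O = 101.1 kN·m.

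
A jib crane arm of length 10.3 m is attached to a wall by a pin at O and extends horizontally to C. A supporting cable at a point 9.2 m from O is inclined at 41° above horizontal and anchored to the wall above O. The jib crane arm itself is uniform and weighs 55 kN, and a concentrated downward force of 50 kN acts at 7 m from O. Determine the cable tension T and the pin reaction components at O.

T = 104.9 kN, O_x = 79.18 kN, O_y = 36.17 kN

ΣM about O: T·sin41°·9.2 − 55·5.15 − 50·7 = 0 → T = 633.25/(9.2·0.656059) = 104.917 ≈ 104.9 kN.
ΣF_x = 0: O_x − T·cos41° = 0 → O_x = 104.917 × 0.75471 = 79.18 kN.
ΣF_y = 0: O_y + T·sin41° − 55 − 50 = 0 → O_y = 105 − 104.917 × 0.656059 = 36.17 kN.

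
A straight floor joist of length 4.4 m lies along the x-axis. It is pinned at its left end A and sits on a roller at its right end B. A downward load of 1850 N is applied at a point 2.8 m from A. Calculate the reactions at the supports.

A_x = 0, A_y = 672.7 N, B_y = 1177 N

ΣM about A: B_y·4.4 − 1850·2.8 = 0 → B_y = 5180/4.4 = 1177.27 ≈ 1177 N.
ΣF_y = 0: A_y + 1177.27 − 1850 = 0 → A_y = 672.7 N.
ΣF_x = 0: no horizontal applied forces, so A_x = 0.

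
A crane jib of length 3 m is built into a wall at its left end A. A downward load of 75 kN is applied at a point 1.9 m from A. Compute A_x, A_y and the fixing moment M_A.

ΣF_x = 0: A_x = 0.
ΣF_y = 0: A_y − 75 = 0 → A_y = 75.00 kN.
ΣM about A: M_A − 75·1.9 = 0 → M_A = 142.5 kN·m.

A_x = 0, A_y = 75.00 kN, M_A = 142.5 kN·m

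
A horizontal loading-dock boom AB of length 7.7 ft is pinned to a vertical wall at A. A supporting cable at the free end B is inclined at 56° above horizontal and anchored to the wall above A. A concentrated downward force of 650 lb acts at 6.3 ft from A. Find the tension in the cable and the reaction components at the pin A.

ΣM about A: T·sin56°·7.7 − 650·6.3 = 0 → T = 4095/(7.7·0.829038) = 641.488 ≈ 641.5 lb.
ΣF_x = 0: A_x − T·cos56° = 0 → A_x = 641.488 × 0.559193 = 358.7 lb.
ΣF_y = 0: A_y + T·sin56° − 650 = 0 → A_y = 650 − 641.488 × 0.829038 = 118.2 lb.

T = 641.5 lb, A_x = 358.7 lb, A_y = 118.2 lb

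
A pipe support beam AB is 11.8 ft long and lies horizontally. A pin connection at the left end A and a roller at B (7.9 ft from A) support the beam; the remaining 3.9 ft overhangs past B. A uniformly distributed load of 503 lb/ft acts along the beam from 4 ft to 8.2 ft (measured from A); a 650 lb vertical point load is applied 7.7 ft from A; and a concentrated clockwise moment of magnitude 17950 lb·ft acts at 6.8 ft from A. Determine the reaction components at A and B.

A_x = 0, A_y = -1774 lb, B_y = 4537 lb

Resultant of the distributed load: 503 × 4.2 = 2112.6 lb at 6.1 ft from A.
ΣM about A: B_y·7.9 − (503·4.2)·6.1 − 650·7.7 − 17950 = 0 → B_y = 35841.86/7.9 = 4536.94 ≈ 4537 lb.
ΣF_y = 0: A_y + 4536.94 − 503·4.2 − 650 = 0 → A_y = -1774 lb.
ΣF_x = 0: no horizontal applied forces, so A_x = 0.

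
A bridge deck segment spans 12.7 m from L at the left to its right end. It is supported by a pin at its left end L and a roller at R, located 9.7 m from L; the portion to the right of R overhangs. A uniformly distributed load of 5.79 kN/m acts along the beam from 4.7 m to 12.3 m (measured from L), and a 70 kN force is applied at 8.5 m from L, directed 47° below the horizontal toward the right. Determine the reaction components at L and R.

Resultant of the distributed load: 5.79 × 7.6 = 44.004 kN at 8.5 m from L.
Moments about L: R_y·9.7 − (5.79·7.6)·8.5 − 70·sin47°·8.5 = 0 → R_y = 809.189/9.7 = 83.4215 ≈ 83.42 kN.
ΣF_y = 0: L_y + 83.4215 − 5.79·7.6 − 70·sin47° = 0 → L_y = 11.78 kN.
ΣF_x = 0: L_x + 70·cos47° = 0 → L_x = -47.74 kN.

L_x = -47.74 kN, L_y = 11.78 kN, R_y = 83.42 kN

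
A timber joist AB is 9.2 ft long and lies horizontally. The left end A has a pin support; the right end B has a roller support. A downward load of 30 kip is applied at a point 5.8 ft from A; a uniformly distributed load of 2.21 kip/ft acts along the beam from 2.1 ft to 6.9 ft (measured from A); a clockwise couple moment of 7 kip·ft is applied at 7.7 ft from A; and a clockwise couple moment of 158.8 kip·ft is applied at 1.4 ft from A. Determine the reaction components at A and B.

A_x = 0, A_y = -1.515 kip, B_y = 42.12 kip

Resultant of the distributed load: 2.21 × 4.8 = 10.608 kip at 4.5 ft from A.
Taking moments about A: B_y·9.2 − 30·5.8 − (2.21·4.8)·4.5 − 7 − 158.8 = 0 → B_y = 387.536/9.2 = 42.1235 ≈ 42.12 kip.
ΣF_y = 0: A_y + 42.1235 − 30 − 2.21·4.8 = 0 → A_y = -1.515 kip.
ΣF_x = 0: no horizontal applied forces, so A_x = 0.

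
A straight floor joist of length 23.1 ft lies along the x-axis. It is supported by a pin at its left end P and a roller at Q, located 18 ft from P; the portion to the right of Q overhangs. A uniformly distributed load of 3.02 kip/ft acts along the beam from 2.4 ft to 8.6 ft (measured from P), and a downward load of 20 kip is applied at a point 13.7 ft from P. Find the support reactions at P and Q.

P_x = 0, P_y = 17.78 kip, Q_y = 20.94 kip

Resultant of the distributed load: 3.02 × 6.2 = 18.724 kip at 5.5 ft from P.
Taking moments about P: Q_y·18 − (3.02·6.2)·5.5 − 20·13.7 = 0 → Q_y = 376.982/18 = 20.9434 ≈ 20.94 kip.
ΣF_y = 0: P_y + 20.9434 − 3.02·6.2 − 20 = 0 → P_y = 17.78 kip.
ΣF_x = 0: no horizontal applied forces, so P_x = 0.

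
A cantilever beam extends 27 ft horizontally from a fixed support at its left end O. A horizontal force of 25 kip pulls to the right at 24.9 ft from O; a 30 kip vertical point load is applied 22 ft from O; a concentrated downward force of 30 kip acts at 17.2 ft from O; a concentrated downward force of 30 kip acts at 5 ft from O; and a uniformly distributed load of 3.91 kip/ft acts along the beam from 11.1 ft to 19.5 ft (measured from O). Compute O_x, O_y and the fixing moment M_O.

Resultant of the distributed load: 3.91 × 8.4 = 32.844 kip at 15.3 ft from O.
ΣF_x = 0: O_x + 25 = 0 → O_x = -25.00 kip.
ΣF_y = 0: O_y − 30 − 30 − 30 − 3.91·8.4 = 0 → O_y = 122.8 kip.
ΣM about O: M_O − 30·22 − 30·17.2 − 30·5 − (3.91·8.4)·15.3 = 0 → M_O = 1829 kip·ft.

O_x = -25.00 kip, O_y = 122.8 kip, M_O = 1829 kip·ft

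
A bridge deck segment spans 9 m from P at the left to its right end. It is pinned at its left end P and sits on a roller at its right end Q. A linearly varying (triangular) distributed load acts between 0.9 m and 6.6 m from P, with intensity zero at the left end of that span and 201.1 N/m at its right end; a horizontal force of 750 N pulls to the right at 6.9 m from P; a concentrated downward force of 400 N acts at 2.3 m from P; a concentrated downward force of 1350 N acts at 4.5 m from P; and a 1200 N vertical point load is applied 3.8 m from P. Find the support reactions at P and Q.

P_x = -750.0 N, P_y = 1940 N, Q_y = 1583 N

Resultant of the triangular load: ½ × 201.1 × 5.7 = 573.135 N, acting at 4.7 m from P (one-third of the span from the peak).
Taking moments about P: Q_y·9 − (½·201.1·5.7)·4.7 − 400·2.3 − 1350·4.5 − 1200·3.8 = 0 → Q_y = 14248.7345/9 = 1583.19 ≈ 1583 N.
ΣF_y = 0: P_y + 1583.19 − ½·201.1·5.7 − 400 − 1350 − 1200 = 0 → P_y = 1940 N.
ΣF_x = 0: P_x + 750 = 0 → P_x = -750.0 N.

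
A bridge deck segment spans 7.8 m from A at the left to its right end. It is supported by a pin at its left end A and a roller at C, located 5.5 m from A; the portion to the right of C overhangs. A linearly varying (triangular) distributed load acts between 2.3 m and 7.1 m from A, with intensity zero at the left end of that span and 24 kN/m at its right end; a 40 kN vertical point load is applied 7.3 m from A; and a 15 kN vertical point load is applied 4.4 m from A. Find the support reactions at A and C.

Resultant of the triangular load: ½ × 24 × 4.8 = 57.6 kN, acting at 5.5 m from A (one-third of the span from the peak).
Taking moments about A: C_y·5.5 − (½·24·4.8)·5.5 − 40·7.3 − 15·4.4 = 0 → C_y = 674.8/5.5 = 122.691 ≈ 122.7 kN.
ΣF_y = 0: A_y + 122.691 − ½·24·4.8 − 40 − 15 = 0 → A_y = -10.09 kN.
ΣF_x = 0: no horizontal applied forces, so A_x = 0.

A_x = 0, A_y = -10.09 kN, C_y = 122.7 kN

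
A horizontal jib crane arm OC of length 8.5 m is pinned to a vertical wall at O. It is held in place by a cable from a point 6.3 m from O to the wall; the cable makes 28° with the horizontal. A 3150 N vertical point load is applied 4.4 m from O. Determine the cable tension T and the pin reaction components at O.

T = 4686 N, O_x = 4138 N, O_y = 950.0 N

ΣM about O: T·sin28°·6.3 − 3150·4.4 = 0 → T = 13860/(6.3·0.469472) = 4686.12 ≈ 4686 N.
ΣF_x = 0: O_x − T·cos28° = 0 → O_x = 4686.12 × 0.882948 = 4138 N.
ΣF_y = 0: O_y + T·sin28° − 3150 = 0 → O_y = 3150 − 4686.12 × 0.469472 = 950.0 N.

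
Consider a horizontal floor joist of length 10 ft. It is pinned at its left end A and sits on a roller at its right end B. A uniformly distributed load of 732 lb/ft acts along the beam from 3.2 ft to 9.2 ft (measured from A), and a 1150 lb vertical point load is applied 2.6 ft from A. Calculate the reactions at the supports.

Resultant of the distributed load: 732 × 6 = 4392 lb at 6.2 ft from A.
ΣM about A: B_y·10 − (732·6)·6.2 − 1150·2.6 = 0 → B_y = 30220.4/10 = 3022.04 ≈ 3022 lb.
ΣF_y = 0: A_y + 3022.04 − 732·6 − 1150 = 0 → A_y = 2520 lb.
ΣF_x = 0: no horizontal applied forces, so A_x = 0.

A_x = 0, A_y = 2520 lb, B_y = 3022 lb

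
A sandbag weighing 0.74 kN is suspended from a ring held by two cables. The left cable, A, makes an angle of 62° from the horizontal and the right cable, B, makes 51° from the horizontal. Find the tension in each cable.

ΣF_x = 0: −T_A·cos62° + T_B·cos51° = 0 → T_B = 0.745998·T_A.
ΣF_y = 0: T_A·sin62° + T_B·sin51° = 0.74.
Substitute: T_A·(0.882948 + 0.745998·0.777146) = 0.74 → T_A = 0.505915 ≈ 0.5059 kN.
Then T_B = 0.745998 × 0.505915 = 0.3774 kN.

T_A = 0.5059 kN, T_B = 0.3774 kN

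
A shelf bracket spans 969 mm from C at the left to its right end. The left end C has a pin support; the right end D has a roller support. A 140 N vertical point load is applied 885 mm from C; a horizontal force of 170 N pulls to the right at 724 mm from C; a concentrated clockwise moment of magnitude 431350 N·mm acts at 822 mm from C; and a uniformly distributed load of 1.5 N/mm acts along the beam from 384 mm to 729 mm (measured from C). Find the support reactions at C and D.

Resultant of the distributed load: 1.5 × 345 = 517.5 N at 556.5 mm from C.
Taking moments about C: D_y·969 − 140·885 − 431350 − (1.5·345)·556.5 = 0 → D_y = 843238.75/969 = 870.215 ≈ 870.2 N.
ΣF_y = 0: C_y + 870.215 − 140 − 1.5·345 = 0 → C_y = -212.7 N.
ΣF_x = 0: C_x + 170 = 0 → C_x = -170.0 N.

C_x = -170.0 N, C_y = -212.7 N, D_y = 870.2 N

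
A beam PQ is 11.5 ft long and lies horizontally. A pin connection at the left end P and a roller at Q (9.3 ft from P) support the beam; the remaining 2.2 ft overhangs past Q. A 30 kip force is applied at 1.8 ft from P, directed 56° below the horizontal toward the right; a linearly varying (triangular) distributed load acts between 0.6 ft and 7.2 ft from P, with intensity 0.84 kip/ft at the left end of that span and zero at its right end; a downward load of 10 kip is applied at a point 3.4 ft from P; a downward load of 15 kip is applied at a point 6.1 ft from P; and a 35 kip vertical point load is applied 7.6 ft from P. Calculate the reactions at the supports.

P_x = -16.78 kip, P_y = 39.90 kip, Q_y = 47.75 kip

Resultant of the triangular load: ½ × 0.84 × 6.6 = 2.772 kip, acting at 2.8 ft from P (one-third of the span from the peak).
ΣM about P: Q_y·9.3 − 30·sin56°·1.8 − (½·0.84·6.6)·2.8 − 10·3.4 − 15·6.1 − 35·7.6 = 0 → Q_y = 444.03/9.3 = 47.7452 ≈ 47.75 kip.
ΣF_y = 0: P_y + 47.7452 − 30·sin56° − ½·0.84·6.6 − 10 − 15 − 35 = 0 → P_y = 39.90 kip.
ΣF_x = 0: P_x + 30·cos56° = 0 → P_x = -16.78 kip.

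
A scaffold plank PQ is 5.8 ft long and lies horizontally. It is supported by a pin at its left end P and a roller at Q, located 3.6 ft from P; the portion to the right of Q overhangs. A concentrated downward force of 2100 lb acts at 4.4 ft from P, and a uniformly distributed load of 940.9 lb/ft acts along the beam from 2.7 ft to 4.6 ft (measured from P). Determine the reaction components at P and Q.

P_x = 0, P_y = -491.5 lb, Q_y = 4379 lb

Resultant of the distributed load: 940.9 × 1.9 = 1787.71 lb at 3.65 ft from P.
Moments about P: Q_y·3.6 − 2100·4.4 − (940.9·1.9)·3.65 = 0 → Q_y = 15765.1415/3.6 = 4379.21 ≈ 4379 lb.
ΣF_y = 0: P_y + 4379.21 − 2100 − 940.9·1.9 = 0 → P_y = -491.5 lb.
ΣF_x = 0: no horizontal applied forces, so P_x = 0.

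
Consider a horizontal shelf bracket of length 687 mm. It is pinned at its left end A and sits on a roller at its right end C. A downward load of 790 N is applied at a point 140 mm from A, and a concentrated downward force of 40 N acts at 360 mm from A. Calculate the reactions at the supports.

Taking moments about A: C_y·687 − 790·140 − 40·360 = 0 → C_y = 125000/687 = 181.951 ≈ 182.0 N.
ΣF_y = 0: A_y + 181.951 − 790 − 40 = 0 → A_y = 648.0 N.
ΣF_x = 0: no horizontal applied forces, so A_x = 0.

A_x = 0, A_y = 648.0 N, C_y = 182.0 N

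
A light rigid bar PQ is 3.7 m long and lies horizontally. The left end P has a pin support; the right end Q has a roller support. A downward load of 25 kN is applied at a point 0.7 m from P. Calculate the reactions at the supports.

P_x = 0, P_y = 20.27 kN, Q_y = 4.730 kN

Taking moments about P: Q_y·3.7 − 25·0.7 = 0 → Q_y = 17.5/3.7 = 4.72973 ≈ 4.730 kN.
ΣF_y = 0: P_y + 4.72973 − 25 = 0 → P_y = 20.27 kN.
ΣF_x = 0: no horizontal applied forces, so P_x = 0.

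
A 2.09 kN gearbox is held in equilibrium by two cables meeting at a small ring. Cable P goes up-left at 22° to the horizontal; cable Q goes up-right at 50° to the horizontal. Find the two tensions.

T_P = 1.413 kN, T_Q = 2.038 kN

ΣF_x = 0: −T_P·cos22° + T_Q·cos50° = 0 → T_Q = 1.44244·T_P.
ΣF_y = 0: T_P·sin22° + T_Q·sin50° = 2.09.
Substitute: T_P·(0.374607 + 1.44244·0.766044) = 2.09 → T_P = 1.41256 ≈ 1.413 kN.
Then T_Q = 1.44244 × 1.41256 = 2.038 kN.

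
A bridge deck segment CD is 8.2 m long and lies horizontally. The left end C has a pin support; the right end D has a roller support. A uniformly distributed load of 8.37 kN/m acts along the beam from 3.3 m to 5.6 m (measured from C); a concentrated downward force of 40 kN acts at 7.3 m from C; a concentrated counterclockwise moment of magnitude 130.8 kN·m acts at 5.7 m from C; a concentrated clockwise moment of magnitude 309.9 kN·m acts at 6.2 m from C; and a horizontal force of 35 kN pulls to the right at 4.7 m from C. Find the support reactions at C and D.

C_x = -35.00 kN, C_y = -8.647 kN, D_y = 67.90 kN

Resultant of the distributed load: 8.37 × 2.3 = 19.251 kN at 4.45 m from C.
ΣM about C: D_y·8.2 − (8.37·2.3)·4.45 − 40·7.3 + 130.8 − 309.9 = 0 → D_y = 556.76695/8.2 = 67.8984 ≈ 67.90 kN.
ΣF_y = 0: C_y + 67.8984 − 8.37·2.3 − 40 = 0 → C_y = -8.647 kN.
ΣF_x = 0: C_x + 35 = 0 → C_x = -35.00 kN.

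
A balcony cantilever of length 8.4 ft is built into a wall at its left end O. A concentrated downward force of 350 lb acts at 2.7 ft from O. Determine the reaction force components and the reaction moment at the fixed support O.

O_x = 0, O_y = 350.0 lb, M_O = 945.0 lb·ft

ΣF_x = 0: O_x = 0.
ΣF_y = 0: O_y − 350 = 0 → O_y = 350.0 lb.
ΣM about O: M_O − 350·2.7 = 0 → M_O = 945.0 lb·ft.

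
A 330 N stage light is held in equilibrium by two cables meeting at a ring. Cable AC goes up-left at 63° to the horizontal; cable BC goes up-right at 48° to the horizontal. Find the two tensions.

ΣF_x = 0: −T_AC·cos63° + T_BC·cos48° = 0 → T_BC = 0.678478·T_AC.
ΣF_y = 0: T_AC·sin63° + T_BC·sin48° = 330.
Substitute: T_AC·(0.891007 + 0.678478·0.743145) = 330 → T_AC = 236.523 ≈ 236.5 N.
Then T_BC = 0.678478 × 236.523 = 160.5 N.

T_AC = 236.5 N, T_BC = 160.5 N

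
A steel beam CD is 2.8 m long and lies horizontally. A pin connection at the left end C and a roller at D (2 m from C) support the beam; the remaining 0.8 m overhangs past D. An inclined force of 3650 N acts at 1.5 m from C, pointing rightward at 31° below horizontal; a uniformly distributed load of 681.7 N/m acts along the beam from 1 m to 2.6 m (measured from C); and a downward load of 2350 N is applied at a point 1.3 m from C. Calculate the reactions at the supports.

Resultant of the distributed load: 681.7 × 1.6 = 1090.72 N at 1.8 m from C.
Taking moments about C: D_y·2 − 3650·sin31°·1.5 − (681.7·1.6)·1.8 − 2350·1.3 = 0 → D_y = 7838.13/2 = 3919.07 ≈ 3919 N.
ΣF_y = 0: C_y + 3919.07 − 3650·sin31° − 681.7·1.6 − 2350 = 0 → C_y = 1402 N.
ΣF_x = 0: C_x + 3650·cos31° = 0 → C_x = -3129 N.

C_x = -3129 N, C_y = 1402 N, D_y = 3919 N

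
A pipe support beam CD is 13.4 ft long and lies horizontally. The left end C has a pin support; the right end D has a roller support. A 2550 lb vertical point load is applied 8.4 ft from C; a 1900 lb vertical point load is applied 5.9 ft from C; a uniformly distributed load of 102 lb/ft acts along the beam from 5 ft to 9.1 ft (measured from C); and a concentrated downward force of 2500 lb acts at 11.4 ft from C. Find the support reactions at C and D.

Resultant of the distributed load: 102 × 4.1 = 418.2 lb at 7.05 ft from C.
ΣM about C: D_y·13.4 − 2550·8.4 − 1900·5.9 − (102·4.1)·7.05 − 2500·11.4 = 0 → D_y = 64078.31/13.4 = 4781.96 ≈ 4782 lb.
ΣF_y = 0: C_y + 4781.96 − 2550 − 1900 − 102·4.1 − 2500 = 0 → C_y = 2586 lb.
ΣF_x = 0: no horizontal applied forces, so C_x = 0.

C_x = 0, C_y = 2586 lb, D_y = 4782 lb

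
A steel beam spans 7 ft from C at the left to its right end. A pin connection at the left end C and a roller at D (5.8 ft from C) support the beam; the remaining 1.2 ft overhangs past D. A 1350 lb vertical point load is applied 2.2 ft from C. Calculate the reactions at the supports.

ΣM about C: D_y·5.8 − 1350·2.2 = 0 → D_y = 2970/5.8 = 512.069 ≈ 512.1 lb.
ΣF_y = 0: C_y + 512.069 − 1350 = 0 → C_y = 837.9 lb.
ΣF_x = 0: no horizontal applied forces, so C_x = 0.

C_x = 0, C_y = 837.9 lb, D_y = 512.1 lb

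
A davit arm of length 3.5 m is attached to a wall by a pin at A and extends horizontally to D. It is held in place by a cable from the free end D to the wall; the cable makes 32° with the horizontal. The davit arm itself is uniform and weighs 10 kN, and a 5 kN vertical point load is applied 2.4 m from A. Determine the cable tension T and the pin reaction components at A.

ΣM about A: T·sin32°·3.5 − 10·1.75 − 5·2.4 = 0 → T = 29.5/(3.5·0.529919) = 15.9054 ≈ 15.91 kN.
ΣF_x = 0: A_x − T·cos32° = 0 → A_x = 15.9054 × 0.848048 = 13.49 kN.
ΣF_y = 0: A_y + T·sin32° − 10 − 5 = 0 → A_y = 15 − 15.9054 × 0.529919 = 6.571 kN.

T = 15.91 kN, A_x = 13.49 kN, A_y = 6.571 kN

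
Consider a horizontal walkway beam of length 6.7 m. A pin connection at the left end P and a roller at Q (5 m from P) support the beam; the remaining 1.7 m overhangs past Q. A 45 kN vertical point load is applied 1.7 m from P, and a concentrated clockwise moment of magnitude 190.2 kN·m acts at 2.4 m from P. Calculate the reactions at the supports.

P_x = 0, P_y = -8.340 kN, Q_y = 53.34 kN

ΣM about P: Q_y·5 − 45·1.7 − 190.2 = 0 → Q_y = 266.7/5 = 53.34 kN.
ΣF_y = 0: P_y + 53.34 − 45 = 0 → P_y = -8.340 kN.
ΣF_x = 0: no horizontal applied forces, so P_x = 0.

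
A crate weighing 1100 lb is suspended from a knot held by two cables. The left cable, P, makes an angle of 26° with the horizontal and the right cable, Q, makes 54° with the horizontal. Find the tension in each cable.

ΣF_x = 0: −T_P·cos26° + T_Q·cos54° = 0 → T_Q = 1.52912·T_P.
ΣF_y = 0: T_P·sin26° + T_Q·sin54° = 1100.
Substitute: T_P·(0.438371 + 1.52912·0.809017) = 1100 → T_P = 656.538 ≈ 656.5 lb.
Then T_Q = 1.52912 × 656.538 = 1004 lb.

T_P = 656.5 lb, T_Q = 1004 lb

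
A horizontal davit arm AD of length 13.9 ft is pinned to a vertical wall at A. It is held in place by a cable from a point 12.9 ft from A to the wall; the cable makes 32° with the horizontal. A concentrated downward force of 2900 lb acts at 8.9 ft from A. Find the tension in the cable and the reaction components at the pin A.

ΣM about A: T·sin32°·12.9 − 2900·8.9 = 0 → T = 25810/(12.9·0.529919) = 3775.62 ≈ 3776 lb.
ΣF_x = 0: A_x − T·cos32° = 0 → A_x = 3775.62 × 0.848048 = 3202 lb.
ΣF_y = 0: A_y + T·sin32° − 2900 = 0 → A_y = 2900 − 3775.62 × 0.529919 = 899.2 lb.

T = 3776 lb, A_x = 3202 lb, A_y = 899.2 lb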